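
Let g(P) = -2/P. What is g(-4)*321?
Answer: 321/2 ≈ 160.50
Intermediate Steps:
g(-4)*321 = -2/(-4)*321 = -2*(-1/4)*321 = (1/2)*321 = 321/2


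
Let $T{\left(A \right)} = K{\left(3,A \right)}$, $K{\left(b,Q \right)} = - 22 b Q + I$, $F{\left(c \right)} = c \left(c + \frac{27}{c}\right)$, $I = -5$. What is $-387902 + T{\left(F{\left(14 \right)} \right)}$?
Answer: $-402625$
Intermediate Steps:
$K{\left(b,Q \right)} = -5 - 22 Q b$ ($K{\left(b,Q \right)} = - 22 b Q - 5 = - 22 Q b - 5 = -5 - 22 Q b$)
$T{\left(A \right)} = -5 - 66 A$ ($T{\left(A \right)} = -5 - 22 A 3 = -5 - 66 A$)
$-387902 + T{\left(F{\left(14 \right)} \right)} = -387902 - \left(5 + 66 \left(27 + 14^{2}\right)\right) = -387902 - \left(5 + 66 \left(27 + 196\right)\right) = -387902 - 14723 = -402625$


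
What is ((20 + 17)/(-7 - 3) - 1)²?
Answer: 2209/100 ≈ 22.090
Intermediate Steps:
((20 + 17)/(-7 - 3) - 1)² = (37/(-10) - 1)² = (37*(-⅒) - 1)² = (-37/10 - 1)² = (-47/10)² = 2209/100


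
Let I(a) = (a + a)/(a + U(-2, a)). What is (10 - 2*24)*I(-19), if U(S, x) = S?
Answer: -1444/21 ≈ -68.762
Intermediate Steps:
I(a) = 2*a/(-2 + a) (I(a) = (a + a)/(a - 2) = (2*a)/(-2 + a) = 2*a/(-2 + a))
(10 - 2*24)*I(-19) = (10 - 2*24)*(2*(-19)/(-2 - 19)) = (10 - 48)*(2*(-19)/(-21)) = -76*(-19)*(-1)/21 = -38*38/21 = -1444/21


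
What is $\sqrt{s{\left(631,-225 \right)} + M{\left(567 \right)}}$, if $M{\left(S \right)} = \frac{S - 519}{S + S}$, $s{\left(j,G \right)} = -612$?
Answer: $\frac{2 i \sqrt{607215}}{63} \approx 24.738 i$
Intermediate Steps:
$M{\left(S \right)} = \frac{-519 + S}{2 S}$ ($M{\left(S \right)} = \frac{S - 519}{2 S} = \left(S - 519\right) \frac{1}{2 S} = \left(-519 + S\right) \frac{1}{2 S} = \frac{-519 + S}{2 S}$)
$\sqrt{s{\left(631,-225 \right)} + M{\left(567 \right)}} = \sqrt{-612 + \frac{-519 + 567}{2 \cdot 567}} = \sqrt{-612 + \frac{1}{2} \cdot \frac{1}{567} \cdot 48} = \sqrt{-612 + \frac{8}{189}} = \sqrt{- \frac{115660}{189}} = \frac{2 i \sqrt{607215}}{63}$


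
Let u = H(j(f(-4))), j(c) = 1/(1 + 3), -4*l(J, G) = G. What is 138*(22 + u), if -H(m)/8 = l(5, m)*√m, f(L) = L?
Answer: 6141/2 ≈ 3070.5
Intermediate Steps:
l(J, G) = -G/4
j(c) = ¼ (j(c) = 1/4 = ¼)
H(m) = 2*m^(3/2) (H(m) = -8*(-m/4)*√m = -(-2)*m^(3/2) = 2*m^(3/2))
u = ¼ (u = 2*(¼)^(3/2) = 2*(⅛) = ¼ ≈ 0.25000)
138*(22 + u) = 138*(22 + ¼) = 138*(89/4) = 6141/2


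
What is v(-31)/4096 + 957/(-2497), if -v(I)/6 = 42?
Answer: -103389/232448 ≈ -0.44478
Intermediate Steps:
v(I) = -252 (v(I) = -6*42 = -252)
v(-31)/4096 + 957/(-2497) = -252/4096 + 957/(-2497) = -252*1/4096 + 957*(-1/2497) = -63/1024 - 87/227 = -103389/232448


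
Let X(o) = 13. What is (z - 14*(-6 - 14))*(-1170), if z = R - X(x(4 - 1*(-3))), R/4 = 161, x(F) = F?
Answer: -1065870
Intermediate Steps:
R = 644 (R = 4*161 = 644)
z = 631 (z = 644 - 1*13 = 644 - 13 = 631)
(z - 14*(-6 - 14))*(-1170) = (631 - 14*(-6 - 14))*(-1170) = (631 - 14*(-20))*(-1170) = (631 + 280)*(-1170) = 911*(-1170) = -1065870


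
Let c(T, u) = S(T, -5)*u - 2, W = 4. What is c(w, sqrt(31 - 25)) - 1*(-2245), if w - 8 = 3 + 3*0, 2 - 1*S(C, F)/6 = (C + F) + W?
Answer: 2243 - 48*sqrt(6) ≈ 2125.4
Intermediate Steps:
S(C, F) = -12 - 6*C - 6*F (S(C, F) = 12 - 6*((C + F) + 4) = 12 - 6*(4 + C + F) = 12 + (-24 - 6*C - 6*F) = -12 - 6*C - 6*F)
w = 11 (w = 8 + (3 + 3*0) = 8 + (3 + 0) = 8 + 3 = 11)
c(T, u) = -2 + u*(18 - 6*T) (c(T, u) = (-12 - 6*T - 6*(-5))*u - 2 = (-12 - 6*T + 30)*u - 2 = (18 - 6*T)*u - 2 = u*(18 - 6*T) - 2 = -2 + u*(18 - 6*T))
c(w, sqrt(31 - 25)) - 1*(-2245) = (-2 + 18*sqrt(31 - 25) - 6*11*sqrt(31 - 25)) - 1*(-2245) = (-2 + 18*sqrt(6) - 6*11*sqrt(6)) + 2245 = (-2 + 18*sqrt(6) - 66*sqrt(6)) + 2245 = (-2 - 48*sqrt(6)) + 2245 = 2243 - 48*sqrt(6)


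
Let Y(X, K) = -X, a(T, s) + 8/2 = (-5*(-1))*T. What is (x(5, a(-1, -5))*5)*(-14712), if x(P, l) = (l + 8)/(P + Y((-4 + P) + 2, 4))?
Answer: 36780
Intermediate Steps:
a(T, s) = -4 + 5*T (a(T, s) = -4 + (-5*(-1))*T = -4 + 5*T)
x(P, l) = 4 + l/2 (x(P, l) = (l + 8)/(P - ((-4 + P) + 2)) = (8 + l)/(P - (-2 + P)) = (8 + l)/(P + (2 - P)) = (8 + l)/2 = (8 + l)*(½) = 4 + l/2)
(x(5, a(-1, -5))*5)*(-14712) = ((4 + (-4 + 5*(-1))/2)*5)*(-14712) = ((4 + (-4 - 5)/2)*5)*(-14712) = ((4 + (½)*(-9))*5)*(-14712) = ((4 - 9/2)*5)*(-14712) = -½*5*(-14712) = -5/2*(-14712) = 36780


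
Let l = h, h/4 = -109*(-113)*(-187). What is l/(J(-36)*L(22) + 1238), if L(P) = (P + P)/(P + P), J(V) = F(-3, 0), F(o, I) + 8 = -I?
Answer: -4606558/615 ≈ -7490.3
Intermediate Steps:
F(o, I) = -8 - I
J(V) = -8 (J(V) = -8 - 1*0 = -8 + 0 = -8)
L(P) = 1 (L(P) = (2*P)/((2*P)) = (2*P)*(1/(2*P)) = 1)
h = -9213116 (h = 4*(-109*(-113)*(-187)) = 4*(12317*(-187)) = 4*(-2303279) = -9213116)
l = -9213116
l/(J(-36)*L(22) + 1238) = -9213116/(-8*1 + 1238) = -9213116/(-8 + 1238) = -9213116/1230 = -9213116*1/1230 = -4606558/615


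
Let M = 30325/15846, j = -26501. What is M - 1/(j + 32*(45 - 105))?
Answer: 861882671/450359166 ≈ 1.9138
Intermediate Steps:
M = 30325/15846 (M = 30325*(1/15846) = 30325/15846 ≈ 1.9137)
M - 1/(j + 32*(45 - 105)) = 30325/15846 - 1/(-26501 + 32*(45 - 105)) = 30325/15846 - 1/(-26501 + 32*(-60)) = 30325/15846 - 1/(-26501 - 1920) = 30325/15846 - 1/(-28421) = 30325/15846 - 1*(-1/28421) = 30325/15846 + 1/28421 = 861882671/450359166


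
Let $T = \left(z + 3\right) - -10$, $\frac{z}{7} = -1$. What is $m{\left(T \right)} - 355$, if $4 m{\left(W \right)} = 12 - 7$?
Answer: $- \frac{1415}{4} \approx -353.75$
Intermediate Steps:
$z = -7$ ($z = 7 \left(-1\right) = -7$)
$T = 6$ ($T = \left(-7 + 3\right) - -10 = -4 + 10 = 6$)
$m{\left(W \right)} = \frac{5}{4}$ ($m{\left(W \right)} = \frac{12 - 7}{4} = \frac{1}{4} \cdot 5 = \frac{5}{4}$)
$m{\left(T \right)} - 355 = \frac{5}{4} - 355 = - \frac{1415}{4}$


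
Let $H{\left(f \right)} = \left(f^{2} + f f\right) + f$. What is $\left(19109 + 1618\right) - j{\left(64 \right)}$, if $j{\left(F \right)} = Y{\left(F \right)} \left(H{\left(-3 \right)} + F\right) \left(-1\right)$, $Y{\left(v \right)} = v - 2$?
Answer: $25625$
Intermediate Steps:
$H{\left(f \right)} = f + 2 f^{2}$ ($H{\left(f \right)} = \left(f^{2} + f^{2}\right) + f = 2 f^{2} + f = f + 2 f^{2}$)
$Y{\left(v \right)} = -2 + v$ ($Y{\left(v \right)} = v - 2 = -2 + v$)
$j{\left(F \right)} = - \left(-2 + F\right) \left(15 + F\right)$ ($j{\left(F \right)} = \left(-2 + F\right) \left(- 3 \left(1 + 2 \left(-3\right)\right) + F\right) \left(-1\right) = \left(-2 + F\right) \left(- 3 \left(1 - 6\right) + F\right) \left(-1\right) = \left(-2 + F\right) \left(\left(-3\right) \left(-5\right) + F\right) \left(-1\right) = \left(-2 + F\right) \left(15 + F\right) \left(-1\right) = - \left(-2 + F\right) \left(15 + F\right)$)
$\left(19109 + 1618\right) - j{\left(64 \right)} = \left(19109 + 1618\right) - - \left(-2 + 64\right) \left(15 + 64\right) = 20727 - \left(-1\right) 62 \cdot 79 = 20727 - -4898 = 20727 + 4898 = 25625$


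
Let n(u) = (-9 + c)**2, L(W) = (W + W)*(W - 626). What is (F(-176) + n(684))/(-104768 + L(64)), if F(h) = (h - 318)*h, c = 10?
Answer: -86945/176704 ≈ -0.49204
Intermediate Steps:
L(W) = 2*W*(-626 + W) (L(W) = (2*W)*(-626 + W) = 2*W*(-626 + W))
F(h) = h*(-318 + h) (F(h) = (-318 + h)*h = h*(-318 + h))
n(u) = 1 (n(u) = (-9 + 10)**2 = 1**2 = 1)
(F(-176) + n(684))/(-104768 + L(64)) = (-176*(-318 - 176) + 1)/(-104768 + 2*64*(-626 + 64)) = (-176*(-494) + 1)/(-104768 + 2*64*(-562)) = (86944 + 1)/(-104768 - 71936) = 86945/(-176704) = 86945*(-1/176704) = -86945/176704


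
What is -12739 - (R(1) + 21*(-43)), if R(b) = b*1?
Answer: -11837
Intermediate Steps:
R(b) = b
-12739 - (R(1) + 21*(-43)) = -12739 - (1 + 21*(-43)) = -12739 - (1 - 903) = -12739 - 1*(-902) = -12739 + 902 = -11837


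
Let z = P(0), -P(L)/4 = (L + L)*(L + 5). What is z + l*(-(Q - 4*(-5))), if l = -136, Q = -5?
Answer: 2040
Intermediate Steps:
P(L) = -8*L*(5 + L) (P(L) = -4*(L + L)*(L + 5) = -4*2*L*(5 + L) = -8*L*(5 + L))
z = 0 (z = -8*0*(5 + 0) = -8*0*5 = 0)
z + l*(-(Q - 4*(-5))) = 0 - (-136)*(-5 - 4*(-5)) = 0 - (-136)*(-5 + 20) = 0 - (-136)*15 = 0 - 136*(-15) = 0 + 2040 = 2040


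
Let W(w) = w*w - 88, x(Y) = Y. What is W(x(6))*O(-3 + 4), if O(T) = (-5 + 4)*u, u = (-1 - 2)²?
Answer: 468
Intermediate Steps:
W(w) = -88 + w² (W(w) = w² - 88 = -88 + w²)
u = 9 (u = (-3)² = 9)
O(T) = -9 (O(T) = (-5 + 4)*9 = -1*9 = -9)
W(x(6))*O(-3 + 4) = (-88 + 6²)*(-9) = (-88 + 36)*(-9) = -52*(-9) = 468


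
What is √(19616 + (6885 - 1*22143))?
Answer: √4358 ≈ 66.015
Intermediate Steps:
√(19616 + (6885 - 1*22143)) = √(19616 + (6885 - 22143)) = √(19616 - 15258) = √4358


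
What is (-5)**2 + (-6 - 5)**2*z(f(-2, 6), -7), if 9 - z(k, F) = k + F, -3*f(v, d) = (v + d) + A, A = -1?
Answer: 2082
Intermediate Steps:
f(v, d) = 1/3 - d/3 - v/3 (f(v, d) = -((v + d) - 1)/3 = -((d + v) - 1)/3 = -(-1 + d + v)/3 = 1/3 - d/3 - v/3)
z(k, F) = 9 - F - k (z(k, F) = 9 - (k + F) = 9 - (F + k) = 9 + (-F - k) = 9 - F - k)
(-5)**2 + (-6 - 5)**2*z(f(-2, 6), -7) = (-5)**2 + (-6 - 5)**2*(9 - 1*(-7) - (1/3 - 1/3*6 - 1/3*(-2))) = 25 + (-11)**2*(9 + 7 - (1/3 - 2 + 2/3)) = 25 + 121*(9 + 7 - 1*(-1)) = 25 + 121*(9 + 7 + 1) = 25 + 121*17 = 25 + 2057 = 2082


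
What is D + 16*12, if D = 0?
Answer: 192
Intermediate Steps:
D + 16*12 = 0 + 16*12 = 0 + 192 = 192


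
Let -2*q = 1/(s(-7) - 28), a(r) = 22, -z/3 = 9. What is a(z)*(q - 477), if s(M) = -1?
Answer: -304315/29 ≈ -10494.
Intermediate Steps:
z = -27 (z = -3*9 = -27)
q = 1/58 (q = -1/(2*(-1 - 28)) = -1/(2*(-29)) = -(-1)/(2*29) = -½*(-1/29) = 1/58 ≈ 0.017241)
a(z)*(q - 477) = 22*(1/58 - 477) = 22*(-27665/58) = -304315/29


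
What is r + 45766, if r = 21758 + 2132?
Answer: 69656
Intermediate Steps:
r = 23890
r + 45766 = 23890 + 45766 = 69656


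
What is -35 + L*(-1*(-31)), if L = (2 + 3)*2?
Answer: 275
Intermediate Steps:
L = 10 (L = 5*2 = 10)
-35 + L*(-1*(-31)) = -35 + 10*(-1*(-31)) = -35 + 10*31 = -35 + 310 = 275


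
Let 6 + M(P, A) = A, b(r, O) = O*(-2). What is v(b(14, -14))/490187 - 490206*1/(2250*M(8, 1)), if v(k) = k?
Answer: 40048820587/919100625 ≈ 43.574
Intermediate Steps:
b(r, O) = -2*O
M(P, A) = -6 + A
v(b(14, -14))/490187 - 490206*1/(2250*M(8, 1)) = -2*(-14)/490187 - 490206*1/(2250*(-6 + 1)) = 28*(1/490187) - 490206/((50*(-5))*45) = 28/490187 - 490206/((-250*45)) = 28/490187 - 490206/(-11250) = 28/490187 - 490206*(-1/11250) = 28/490187 + 81701/1875 = 40048820587/919100625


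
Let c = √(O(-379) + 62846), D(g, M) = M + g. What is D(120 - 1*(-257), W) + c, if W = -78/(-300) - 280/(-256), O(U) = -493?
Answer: 302683/800 + √62353 ≈ 628.06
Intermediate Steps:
W = 1083/800 (W = -78*(-1/300) - 280*(-1/256) = 13/50 + 35/32 = 1083/800 ≈ 1.3538)
c = √62353 (c = √(-493 + 62846) = √62353 ≈ 249.71)
D(120 - 1*(-257), W) + c = (1083/800 + (120 - 1*(-257))) + √62353 = (1083/800 + (120 + 257)) + √62353 = (1083/800 + 377) + √62353 = 302683/800 + √62353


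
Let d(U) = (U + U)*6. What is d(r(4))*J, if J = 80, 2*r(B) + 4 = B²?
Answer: 5760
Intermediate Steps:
r(B) = -2 + B²/2
d(U) = 12*U (d(U) = (2*U)*6 = 12*U)
d(r(4))*J = (12*(-2 + (½)*4²))*80 = (12*(-2 + (½)*16))*80 = (12*(-2 + 8))*80 = (12*6)*80 = 72*80 = 5760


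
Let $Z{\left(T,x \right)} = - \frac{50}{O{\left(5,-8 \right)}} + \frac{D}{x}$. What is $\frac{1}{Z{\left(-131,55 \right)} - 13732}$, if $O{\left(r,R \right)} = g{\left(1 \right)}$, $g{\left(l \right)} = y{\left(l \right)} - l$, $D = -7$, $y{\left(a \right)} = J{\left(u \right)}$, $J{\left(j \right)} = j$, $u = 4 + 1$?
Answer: $- \frac{110}{1511909} \approx -7.2756 \cdot 10^{-5}$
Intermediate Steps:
$u = 5$
$y{\left(a \right)} = 5$
$g{\left(l \right)} = 5 - l$
$O{\left(r,R \right)} = 4$ ($O{\left(r,R \right)} = 5 - 1 = 4$)
$Z{\left(T,x \right)} = - \frac{25}{2} - \frac{7}{x}$ ($Z{\left(T,x \right)} = - \frac{50}{4} - \frac{7}{x} = \left(-50\right) \frac{1}{4} - \frac{7}{x} = - \frac{25}{2} - \frac{7}{x}$)
$\frac{1}{Z{\left(-131,55 \right)} - 13732} = \frac{1}{\left(- \frac{25}{2} - \frac{7}{55}\right) - 13732} = \frac{1}{- \frac{1389}{110} - 13732} = \frac{1}{- \frac{1511909}{110}} = - \frac{110}{1511909}$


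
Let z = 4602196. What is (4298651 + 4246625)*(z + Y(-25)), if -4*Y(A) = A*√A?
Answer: 39327035026096 + 267039875*I ≈ 3.9327e+13 + 2.6704e+8*I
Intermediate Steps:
Y(A) = -A^(3/2)/4 (Y(A) = -A*√A/4 = -A^(3/2)/4)
(4298651 + 4246625)*(z + Y(-25)) = (4298651 + 4246625)*(4602196 - (-125)*I/4) = 8545276*(4602196 - (-125)*I/4) = 8545276*(4602196 + 125*I/4) = 39327035026096 + 267039875*I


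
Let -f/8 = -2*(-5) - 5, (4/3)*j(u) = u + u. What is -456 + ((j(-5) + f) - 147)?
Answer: -1301/2 ≈ -650.50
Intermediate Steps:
j(u) = 3*u/2 (j(u) = 3*(u + u)/4 = 3*(2*u)/4 = 3*u/2)
f = -40 (f = -8*(-2*(-5) - 5) = -8*(10 - 5) = -8*5 = -40)
-456 + ((j(-5) + f) - 147) = -456 + (((3/2)*(-5) - 40) - 147) = -456 + ((-15/2 - 40) - 147) = -456 + (-95/2 - 147) = -456 - 389/2 = -1301/2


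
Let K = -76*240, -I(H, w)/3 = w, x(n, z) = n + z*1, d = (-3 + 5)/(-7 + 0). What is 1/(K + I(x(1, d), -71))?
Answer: -1/18027 ≈ -5.5472e-5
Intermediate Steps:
d = -2/7 (d = 2/(-7) = 2*(-⅐) = -2/7 ≈ -0.28571)
x(n, z) = n + z
I(H, w) = -3*w
K = -18240
1/(K + I(x(1, d), -71)) = 1/(-18240 - 3*(-71)) = 1/(-18240 + 213) = 1/(-18027) = -1/18027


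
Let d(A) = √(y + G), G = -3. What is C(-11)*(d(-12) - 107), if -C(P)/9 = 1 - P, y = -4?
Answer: 11556 - 108*I*√7 ≈ 11556.0 - 285.74*I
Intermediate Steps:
d(A) = I*√7 (d(A) = √(-4 - 3) = √(-7) = I*√7)
C(P) = -9 + 9*P (C(P) = -9*(1 - P) = -9 + 9*P)
C(-11)*(d(-12) - 107) = (-9 + 9*(-11))*(I*√7 - 107) = (-9 - 99)*(-107 + I*√7) = -108*(-107 + I*√7) = 11556 - 108*I*√7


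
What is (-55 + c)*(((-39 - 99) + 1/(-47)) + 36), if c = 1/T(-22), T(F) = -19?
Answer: 5015570/893 ≈ 5616.5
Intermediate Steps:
c = -1/19 (c = 1/(-19) = -1/19 ≈ -0.052632)
(-55 + c)*(((-39 - 99) + 1/(-47)) + 36) = (-55 - 1/19)*(((-39 - 99) + 1/(-47)) + 36) = -1046*((-138 - 1/47) + 36)/19 = -1046*(-6487/47 + 36)/19 = -1046/19*(-4795/47) = 5015570/893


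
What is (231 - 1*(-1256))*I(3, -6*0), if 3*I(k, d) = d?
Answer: 0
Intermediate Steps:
I(k, d) = d/3
(231 - 1*(-1256))*I(3, -6*0) = (231 - 1*(-1256))*((-6*0)/3) = (231 + 1256)*((⅓)*0) = 1487*0 = 0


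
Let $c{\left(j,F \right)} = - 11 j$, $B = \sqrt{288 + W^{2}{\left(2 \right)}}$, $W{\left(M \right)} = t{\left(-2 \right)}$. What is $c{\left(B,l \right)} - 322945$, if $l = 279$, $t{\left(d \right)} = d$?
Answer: $-322945 - 22 \sqrt{73} \approx -3.2313 \cdot 10^{5}$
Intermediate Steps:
$W{\left(M \right)} = -2$
$B = 2 \sqrt{73}$ ($B = \sqrt{288 + \left(-2\right)^{2}} = \sqrt{288 + 4} = \sqrt{292} = 2 \sqrt{73} \approx 17.088$)
$c{\left(B,l \right)} - 322945 = - 11 \cdot 2 \sqrt{73} - 322945 = - 22 \sqrt{73} - 322945 = -322945 - 22 \sqrt{73}$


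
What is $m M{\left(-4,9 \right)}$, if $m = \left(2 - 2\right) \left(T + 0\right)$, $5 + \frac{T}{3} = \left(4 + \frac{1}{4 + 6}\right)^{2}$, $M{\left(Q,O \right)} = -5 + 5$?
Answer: $0$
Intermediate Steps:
$M{\left(Q,O \right)} = 0$
$T = \frac{3543}{100}$ ($T = -15 + 3 \left(4 + \frac{1}{4 + 6}\right)^{2} = -15 + 3 \left(4 + \frac{1}{10}\right)^{2} = -15 + 3 \left(\frac{41}{10}\right)^{2} = -15 + 3 \cdot \frac{1681}{100} = -15 + \frac{5043}{100} = \frac{3543}{100} \approx 35.43$)
$m = 0$ ($m = \left(2 - 2\right) \left(\frac{3543}{100} + 0\right) = 0 \cdot \frac{3543}{100} = 0$)
$m M{\left(-4,9 \right)} = 0 \cdot 0 = 0$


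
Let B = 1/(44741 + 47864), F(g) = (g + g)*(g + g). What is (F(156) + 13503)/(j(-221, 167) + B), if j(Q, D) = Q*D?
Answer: -3421662145/1139257578 ≈ -3.0034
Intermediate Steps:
F(g) = 4*g**2 (F(g) = (2*g)*(2*g) = 4*g**2)
B = 1/92605 ≈ 1.0799e-5
j(Q, D) = D*Q
(F(156) + 13503)/(j(-221, 167) + B) = (4*156**2 + 13503)/(167*(-221) + 1/92605) = (4*24336 + 13503)/(-36907 + 1/92605) = (97344 + 13503)/(-3417772734/92605) = 110847*(-92605/3417772734) = -3421662145/1139257578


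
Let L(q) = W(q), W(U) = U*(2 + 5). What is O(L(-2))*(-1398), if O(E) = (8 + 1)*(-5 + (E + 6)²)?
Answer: -742338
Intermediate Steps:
W(U) = 7*U (W(U) = U*7 = 7*U)
L(q) = 7*q
O(E) = -45 + 9*(6 + E)² (O(E) = 9*(-5 + (6 + E)²) = -45 + 9*(6 + E)²)
O(L(-2))*(-1398) = (-45 + 9*(6 + 7*(-2))²)*(-1398) = (-45 + 9*(6 - 14)²)*(-1398) = (-45 + 9*(-8)²)*(-1398) = (-45 + 9*64)*(-1398) = (-45 + 576)*(-1398) = 531*(-1398) = -742338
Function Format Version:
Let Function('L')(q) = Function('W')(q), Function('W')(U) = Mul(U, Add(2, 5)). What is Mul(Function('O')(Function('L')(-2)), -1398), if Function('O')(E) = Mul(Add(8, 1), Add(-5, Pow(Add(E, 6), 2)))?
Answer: -742338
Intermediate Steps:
Function('W')(U) = Mul(7, U) (Function('W')(U) = Mul(U, 7) = Mul(7, U))
Function('L')(q) = Mul(7, q)
Function('O')(E) = Add(-45, Mul(9, Pow(Add(6, E), 2))) (Function('O')(E) = Mul(9, Add(-5, Pow(Add(6, E), 2))) = Add(-45, Mul(9, Pow(Add(6, E), 2))))
Mul(Function('O')(Function('L')(-2)), -1398) = Mul(Add(-45, Mul(9, Pow(Add(6, Mul(7, -2)), 2))), -1398) = Mul(Add(-45, Mul(9, Pow(Add(6, -14), 2))), -1398) = Mul(Add(-45, Mul(9, Pow(-8, 2))), -1398) = Mul(Add(-45, Mul(9, 64)), -1398) = Mul(Add(-45, 576), -1398) = Mul(531, -1398) = -742338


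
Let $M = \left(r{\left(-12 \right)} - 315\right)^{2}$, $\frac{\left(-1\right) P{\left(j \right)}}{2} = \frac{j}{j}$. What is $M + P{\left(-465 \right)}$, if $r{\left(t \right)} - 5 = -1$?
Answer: $96719$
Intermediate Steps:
$P{\left(j \right)} = -2$ ($P{\left(j \right)} = - 2 \frac{j}{j} = \left(-2\right) 1 = -2$)
$r{\left(t \right)} = 4$ ($r{\left(t \right)} = 5 - 1 = 4$)
$M = 96721$ ($M = \left(4 - 315\right)^{2} = \left(-311\right)^{2} = 96721$)
$M + P{\left(-465 \right)} = 96721 - 2 = 96719$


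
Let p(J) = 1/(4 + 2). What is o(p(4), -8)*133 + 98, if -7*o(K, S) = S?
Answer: 250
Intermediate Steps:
p(J) = 1/6
o(K, S) = -S/7
o(p(4), -8)*133 + 98 = -1/7*(-8)*133 + 98 = (8/7)*133 + 98 = 152 + 98 = 250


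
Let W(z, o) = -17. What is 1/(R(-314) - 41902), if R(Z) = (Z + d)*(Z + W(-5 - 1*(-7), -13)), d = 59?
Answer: 1/42503 ≈ 2.3528e-5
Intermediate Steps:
R(Z) = (-17 + Z)*(59 + Z) (R(Z) = (Z + 59)*(Z - 17) = (59 + Z)*(-17 + Z) = (-17 + Z)*(59 + Z))
1/(R(-314) - 41902) = 1/((-1003 + (-314)**2 + 42*(-314)) - 41902) = 1/((-1003 + 98596 - 13188) - 41902) = 1/(84405 - 41902) = 1/42503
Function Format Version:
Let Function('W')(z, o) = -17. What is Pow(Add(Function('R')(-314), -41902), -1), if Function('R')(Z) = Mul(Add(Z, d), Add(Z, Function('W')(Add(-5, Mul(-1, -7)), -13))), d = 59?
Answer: Rational(1, 42503) ≈ 2.3528e-5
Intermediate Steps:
Function('R')(Z) = Mul(Add(-17, Z), Add(59, Z)) (Function('R')(Z) = Mul(Add(Z, 59), Add(Z, -17)) = Mul(Add(59, Z), Add(-17, Z)) = Mul(Add(-17, Z), Add(59, Z)))
Pow(Add(Function('R')(-314), -41902), -1) = Pow(Add(Add(-1003, Pow(-314, 2), Mul(42, -314)), -41902), -1) = Pow(Add(Add(-1003, 98596, -13188), -41902), -1) = Pow(Add(84405, -41902), -1) = Pow(42503, -1) = Rational(1, 42503)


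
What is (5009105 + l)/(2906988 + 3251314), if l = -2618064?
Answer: 2391041/6158302 ≈ 0.38826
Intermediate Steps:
(5009105 + l)/(2906988 + 3251314) = (5009105 - 2618064)/(2906988 + 3251314) = 2391041/6158302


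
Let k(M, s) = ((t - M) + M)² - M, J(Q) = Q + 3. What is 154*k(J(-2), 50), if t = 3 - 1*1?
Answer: 462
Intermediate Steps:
t = 2 (t = 3 - 1 = 2)
J(Q) = 3 + Q
k(M, s) = 4 - M (k(M, s) = ((2 - M) + M)² - M = 2² - M = 4 - M)
154*k(J(-2), 50) = 154*(4 - (3 - 2)) = 154*(4 - 1*1) = 154*(4 - 1) = 154*3 = 462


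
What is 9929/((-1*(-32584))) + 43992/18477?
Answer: 179654829/66894952 ≈ 2.6856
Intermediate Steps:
9929/((-1*(-32584))) + 43992/18477 = 9929/32584 + 43992*(1/18477) = 9929*(1/32584) + 4888/2053 = 9929/32584 + 4888/2053 = 179654829/66894952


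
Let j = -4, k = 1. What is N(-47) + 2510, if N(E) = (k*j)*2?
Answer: 2502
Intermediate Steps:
N(E) = -8 (N(E) = (1*(-4))*2 = -4*2 = -8)
N(-47) + 2510 = -8 + 2510 = 2502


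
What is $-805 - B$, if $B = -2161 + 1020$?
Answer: $336$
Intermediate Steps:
$B = -1141$
$-805 - B = -805 - -1141 = -805 + 1141 = 336$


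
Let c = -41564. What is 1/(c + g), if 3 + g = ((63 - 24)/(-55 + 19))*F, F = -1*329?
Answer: -12/494527 ≈ -2.4266e-5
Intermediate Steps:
F = -329
g = 4241/12 (g = -3 + ((63 - 24)/(-55 + 19))*(-329) = -3 + (39/(-36))*(-329) = -3 + (39*(-1/36))*(-329) = -3 - 13/12*(-329) = -3 + 4277/12 = 4241/12 ≈ 353.42)
1/(c + g) = 1/(-41564 + 4241/12) = 1/(-494527/12) = -12/494527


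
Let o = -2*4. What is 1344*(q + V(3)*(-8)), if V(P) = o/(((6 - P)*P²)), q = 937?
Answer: 11362624/9 ≈ 1.2625e+6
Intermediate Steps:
o = -8
V(P) = -8/(P²*(6 - P)) (V(P) = -8*1/(P²*(6 - P)) = -8/(P²*(6 - P)))
1344*(q + V(3)*(-8)) = 1344*(937 + (8/(3²*(-6 + 3)))*(-8)) = 1344*(937 + (8*(⅑)/(-3))*(-8)) = 1344*(937 + (8*(⅑)*(-⅓))*(-8)) = 1344*(937 - 8/27*(-8)) = 1344*(937 + 64/27) = 1344*(25363/27) = 11362624/9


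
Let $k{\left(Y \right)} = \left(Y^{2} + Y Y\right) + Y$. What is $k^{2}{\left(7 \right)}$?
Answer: $11025$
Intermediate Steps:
$k{\left(Y \right)} = Y + 2 Y^{2}$ ($k{\left(Y \right)} = \left(Y^{2} + Y^{2}\right) + Y = 2 Y^{2} + Y = Y + 2 Y^{2}$)
$k^{2}{\left(7 \right)} = \left(7 \left(1 + 2 \cdot 7\right)\right)^{2} = \left(7 \left(1 + 14\right)\right)^{2} = \left(7 \cdot 15\right)^{2} = 105^{2} = 11025$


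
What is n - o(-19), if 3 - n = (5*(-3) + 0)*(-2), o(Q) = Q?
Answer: -8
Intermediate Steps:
n = -27 (n = 3 - (5*(-3) + 0)*(-2) = 3 - (-15 + 0)*(-2) = 3 - (-15)*(-2) = 3 - 1*30 = 3 - 30 = -27)
n - o(-19) = -27 - 1*(-19) = -27 + 19 = -8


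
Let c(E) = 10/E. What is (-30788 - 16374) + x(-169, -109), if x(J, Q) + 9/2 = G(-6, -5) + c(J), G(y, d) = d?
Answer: -15943987/338 ≈ -47172.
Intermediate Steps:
x(J, Q) = -19/2 + 10/J (x(J, Q) = -9/2 + (-5 + 10/J) = -19/2 + 10/J)
(-30788 - 16374) + x(-169, -109) = (-30788 - 16374) + (-19/2 + 10/(-169)) = -47162 + (-19/2 + 10*(-1/169)) = -47162 + (-19/2 - 10/169) = -47162 - 3231/338 = -15943987/338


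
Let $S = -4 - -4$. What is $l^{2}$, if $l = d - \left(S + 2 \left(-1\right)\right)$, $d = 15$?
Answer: $289$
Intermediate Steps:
$S = 0$ ($S = -4 + 4 = 0$)
$l = 17$ ($l = 15 - \left(0 + 2 \left(-1\right)\right) = 15 - \left(0 - 2\right) = 15 - -2 = 15 + 2 = 17$)
$l^{2} = 17^{2} = 289$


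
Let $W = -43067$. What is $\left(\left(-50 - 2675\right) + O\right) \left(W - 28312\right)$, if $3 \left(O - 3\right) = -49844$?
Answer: $1380231930$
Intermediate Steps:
$O = - \frac{49835}{3}$ ($O = 3 + \frac{1}{3} \left(-49844\right) = 3 - \frac{49844}{3} = - \frac{49835}{3} \approx -16612.0$)
$\left(\left(-50 - 2675\right) + O\right) \left(W - 28312\right) = \left(\left(-50 - 2675\right) - \frac{49835}{3}\right) \left(-43067 - 28312\right) = \left(\left(-50 - 2675\right) - \frac{49835}{3}\right) \left(-71379\right) = \left(-2725 - \frac{49835}{3}\right) \left(-71379\right) = \left(- \frac{58010}{3}\right) \left(-71379\right) = 1380231930$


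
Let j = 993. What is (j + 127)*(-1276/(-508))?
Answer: 357280/127 ≈ 2813.2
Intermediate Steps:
(j + 127)*(-1276/(-508)) = (993 + 127)*(-1276/(-508)) = 1120*(-1276*(-1/508)) = 1120*(319/127) = 357280/127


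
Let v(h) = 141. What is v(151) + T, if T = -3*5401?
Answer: -16062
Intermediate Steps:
T = -16203
v(151) + T = 141 - 16203 = -16062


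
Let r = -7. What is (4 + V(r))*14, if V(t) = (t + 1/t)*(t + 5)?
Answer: 256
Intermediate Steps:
V(t) = (5 + t)*(t + 1/t) (V(t) = (t + 1/t)*(5 + t) = (5 + t)*(t + 1/t))
(4 + V(r))*14 = (4 + (1 + (-7)**2 + 5*(-7) + 5/(-7)))*14 = (4 + (1 + 49 - 35 + 5*(-1/7)))*14 = (4 + (1 + 49 - 35 - 5/7))*14 = (4 + 100/7)*14 = (128/7)*14 = 256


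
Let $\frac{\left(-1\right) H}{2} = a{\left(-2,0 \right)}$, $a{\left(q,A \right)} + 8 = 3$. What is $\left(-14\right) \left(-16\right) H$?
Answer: $2240$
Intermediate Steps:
$a{\left(q,A \right)} = -5$ ($a{\left(q,A \right)} = -8 + 3 = -5$)
$H = 10$ ($H = \left(-2\right) \left(-5\right) = 10$)
$\left(-14\right) \left(-16\right) H = \left(-14\right) \left(-16\right) 10 = 224 \cdot 10 = 2240$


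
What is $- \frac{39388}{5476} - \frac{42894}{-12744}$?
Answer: $- \frac{3709349}{969252} \approx -3.827$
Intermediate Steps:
$- \frac{39388}{5476} - \frac{42894}{-12744} = \left(-39388\right) \frac{1}{5476} - - \frac{2383}{708} = - \frac{9847}{1369} + \frac{2383}{708} = - \frac{3709349}{969252}$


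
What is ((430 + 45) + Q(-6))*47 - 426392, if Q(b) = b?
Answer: -404349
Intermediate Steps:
((430 + 45) + Q(-6))*47 - 426392 = ((430 + 45) - 6)*47 - 426392 = (475 - 6)*47 - 426392 = 469*47 - 426392 = 22043 - 426392 = -404349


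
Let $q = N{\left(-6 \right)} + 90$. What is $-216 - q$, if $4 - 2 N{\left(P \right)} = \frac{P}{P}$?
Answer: $- \frac{615}{2} \approx -307.5$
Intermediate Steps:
$N{\left(P \right)} = \frac{3}{2}$ ($N{\left(P \right)} = 2 - \frac{P \frac{1}{P}}{2} = 2 - \frac{1}{2} = \frac{3}{2}$)
$q = \frac{183}{2}$ ($q = \frac{3}{2} + 90 = \frac{183}{2} \approx 91.5$)
$-216 - q = -216 - \frac{183}{2} = - \frac{615}{2}$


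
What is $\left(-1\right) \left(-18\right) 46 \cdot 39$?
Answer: $32292$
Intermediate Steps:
$\left(-1\right) \left(-18\right) 46 \cdot 39 = 18 \cdot 46 \cdot 39 = 828 \cdot 39 = 32292$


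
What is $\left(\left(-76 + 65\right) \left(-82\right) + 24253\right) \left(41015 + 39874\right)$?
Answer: $2034762795$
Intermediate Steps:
$\left(\left(-76 + 65\right) \left(-82\right) + 24253\right) \left(41015 + 39874\right) = \left(\left(-11\right) \left(-82\right) + 24253\right) 80889 = \left(902 + 24253\right) 80889 = 25155 \cdot 80889 = 2034762795$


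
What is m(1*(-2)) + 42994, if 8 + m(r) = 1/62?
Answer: 2665133/62 ≈ 42986.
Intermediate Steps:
m(r) = -495/62 (m(r) = -8 + 1/62 = -495/62)
m(1*(-2)) + 42994 = -495/62 + 42994 = 2665133/62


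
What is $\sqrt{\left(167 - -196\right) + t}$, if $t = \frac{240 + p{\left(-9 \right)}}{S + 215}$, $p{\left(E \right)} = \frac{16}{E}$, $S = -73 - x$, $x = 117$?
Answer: $\frac{\sqrt{83819}}{15} \approx 19.301$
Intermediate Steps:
$S = -190$ ($S = -73 - 117 = -190$)
$t = \frac{2144}{225}$ ($t = \frac{240 + \frac{16}{-9}}{-190 + 215} = \frac{240 + 16 \left(- \frac{1}{9}\right)}{25} = \left(240 - \frac{16}{9}\right) \frac{1}{25} = \frac{2144}{9} \cdot \frac{1}{25} = \frac{2144}{225} \approx 9.5289$)
$\sqrt{\left(167 - -196\right) + t} = \sqrt{\left(167 - -196\right) + \frac{2144}{225}} = \sqrt{\left(167 + 196\right) + \frac{2144}{225}} = \sqrt{363 + \frac{2144}{225}} = \sqrt{\frac{83819}{225}} = \frac{\sqrt{83819}}{15}$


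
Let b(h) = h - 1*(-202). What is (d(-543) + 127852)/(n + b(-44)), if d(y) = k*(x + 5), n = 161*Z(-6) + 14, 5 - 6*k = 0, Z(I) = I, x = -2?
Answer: -255709/1588 ≈ -161.03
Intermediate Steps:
b(h) = 202 + h (b(h) = h + 202 = 202 + h)
k = 5/6 (k = 5/6 - 1/6*0 = 5/6 + 0 = 5/6 ≈ 0.83333)
n = -952 (n = 161*(-6) + 14 = -966 + 14 = -952)
d(y) = 5/2 (d(y) = 5*(-2 + 5)/6 = (5/6)*3 = 5/2)
(d(-543) + 127852)/(n + b(-44)) = (5/2 + 127852)/(-952 + (202 - 44)) = 255709/(2*(-952 + 158)) = (255709/2)/(-794) = (255709/2)*(-1/794) = -255709/1588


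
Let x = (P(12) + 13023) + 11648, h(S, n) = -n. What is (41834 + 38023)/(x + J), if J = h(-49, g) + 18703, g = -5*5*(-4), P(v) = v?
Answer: 79857/43286 ≈ 1.8449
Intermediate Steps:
g = 100 (g = -25*(-4) = 100)
J = 18603 (J = -1*100 + 18703 = -100 + 18703 = 18603)
x = 24683 (x = (12 + 13023) + 11648 = 13035 + 11648 = 24683)
(41834 + 38023)/(x + J) = (41834 + 38023)/(24683 + 18603) = 79857/43286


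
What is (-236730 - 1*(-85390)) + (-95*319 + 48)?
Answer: -181597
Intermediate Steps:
(-236730 - 1*(-85390)) + (-95*319 + 48) = (-236730 + 85390) + (-30305 + 48) = -151340 - 30257 = -181597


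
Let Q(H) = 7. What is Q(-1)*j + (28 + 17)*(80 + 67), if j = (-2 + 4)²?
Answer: 6643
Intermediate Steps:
j = 4 (j = 2² = 4)
Q(-1)*j + (28 + 17)*(80 + 67) = 7*4 + (28 + 17)*(80 + 67) = 28 + 45*147 = 28 + 6615 = 6643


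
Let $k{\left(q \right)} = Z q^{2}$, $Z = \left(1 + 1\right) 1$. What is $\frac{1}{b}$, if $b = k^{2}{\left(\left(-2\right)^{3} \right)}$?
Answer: $\frac{1}{16384} \approx 6.1035 \cdot 10^{-5}$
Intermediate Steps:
$Z = 2$ ($Z = 2 \cdot 1 = 2$)
$k{\left(q \right)} = 2 q^{2}$
$b = 16384$ ($b = \left(2 \left(\left(-2\right)^{3}\right)^{2}\right)^{2} = \left(2 \left(-8\right)^{2}\right)^{2} = \left(2 \cdot 64\right)^{2} = 128^{2} = 16384$)
$\frac{1}{b} = \frac{1}{16384}$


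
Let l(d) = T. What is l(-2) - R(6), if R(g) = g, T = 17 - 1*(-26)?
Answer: 37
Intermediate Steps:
T = 43 (T = 17 + 26 = 43)
l(d) = 43
l(-2) - R(6) = 43 - 1*6 = 43 - 6 = 37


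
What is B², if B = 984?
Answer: 968256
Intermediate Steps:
B² = 984² = 968256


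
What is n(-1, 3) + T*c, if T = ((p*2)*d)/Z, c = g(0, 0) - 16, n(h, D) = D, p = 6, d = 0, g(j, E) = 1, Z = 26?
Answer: 3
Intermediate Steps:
c = -15 (c = 1 - 16 = -15)
T = 0 (T = ((6*2)*0)/26 = (12*0)*(1/26) = 0*(1/26) = 0)
n(-1, 3) + T*c = 3 + 0*(-15) = 3 + 0 = 3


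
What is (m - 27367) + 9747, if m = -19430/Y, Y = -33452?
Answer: -294702405/16726 ≈ -17619.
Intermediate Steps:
m = 9715/16726 (m = -19430/(-33452) = -19430*(-1/33452) = 9715/16726 ≈ 0.58083)
(m - 27367) + 9747 = (9715/16726 - 27367) + 9747 = -457730727/16726 + 9747 = -294702405/16726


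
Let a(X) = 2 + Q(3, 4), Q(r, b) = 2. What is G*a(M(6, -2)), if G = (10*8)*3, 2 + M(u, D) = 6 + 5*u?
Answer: 960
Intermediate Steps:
M(u, D) = 4 + 5*u (M(u, D) = -2 + (6 + 5*u) = 4 + 5*u)
G = 240 (G = 80*3 = 240)
a(X) = 4 (a(X) = 2 + 2 = 4)
G*a(M(6, -2)) = 240*4 = 960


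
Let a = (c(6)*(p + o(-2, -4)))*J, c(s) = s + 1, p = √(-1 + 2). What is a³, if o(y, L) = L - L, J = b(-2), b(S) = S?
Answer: -2744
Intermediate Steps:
p = 1 (p = √1 = 1)
J = -2
c(s) = 1 + s
o(y, L) = 0
a = -14 (a = ((1 + 6)*(1 + 0))*(-2) = (7*1)*(-2) = 7*(-2) = -14)
a³ = (-14)³ = -2744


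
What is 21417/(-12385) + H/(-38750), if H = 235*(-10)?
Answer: -3203216/1919675 ≈ -1.6686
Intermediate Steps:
H = -2350
21417/(-12385) + H/(-38750) = 21417/(-12385) - 2350/(-38750) = 21417*(-1/12385) - 2350*(-1/38750) = -21417/12385 + 47/775 = -3203216/1919675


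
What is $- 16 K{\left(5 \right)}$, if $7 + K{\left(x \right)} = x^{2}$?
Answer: $-288$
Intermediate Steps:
$K{\left(x \right)} = -7 + x^{2}$
$- 16 K{\left(5 \right)} = - 16 \left(-7 + 5^{2}\right) = - 16 \left(-7 + 25\right) = \left(-16\right) 18 = -288$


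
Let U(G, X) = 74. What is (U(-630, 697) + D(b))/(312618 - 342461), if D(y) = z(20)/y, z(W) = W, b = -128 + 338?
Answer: -1556/626703 ≈ -0.0024828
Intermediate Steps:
b = 210
D(y) = 20/y
(U(-630, 697) + D(b))/(312618 - 342461) = (74 + 20/210)/(312618 - 342461) = (74 + 20*(1/210))/(-29843) = (74 + 2/21)*(-1/29843) = (1556/21)*(-1/29843) = -1556/626703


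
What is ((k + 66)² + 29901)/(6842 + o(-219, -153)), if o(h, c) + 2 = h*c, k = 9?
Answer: 11842/13449 ≈ 0.88051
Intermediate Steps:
o(h, c) = -2 + c*h (o(h, c) = -2 + h*c = -2 + c*h)
((k + 66)² + 29901)/(6842 + o(-219, -153)) = ((9 + 66)² + 29901)/(6842 + (-2 - 153*(-219))) = (75² + 29901)/(6842 + (-2 + 33507)) = (5625 + 29901)/(6842 + 33505) = 35526/40347 = 35526*(1/40347) = 11842/13449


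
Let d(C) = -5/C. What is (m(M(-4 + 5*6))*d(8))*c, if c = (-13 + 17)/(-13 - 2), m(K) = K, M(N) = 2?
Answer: ⅓ ≈ 0.33333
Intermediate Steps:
c = -4/15 (c = 4/(-15) = 4*(-1/15) = -4/15 ≈ -0.26667)
(m(M(-4 + 5*6))*d(8))*c = (2*(-5/8))*(-4/15) = -5/4*(-4/15) = ⅓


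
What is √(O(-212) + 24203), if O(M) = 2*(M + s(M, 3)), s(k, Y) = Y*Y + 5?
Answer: √23807 ≈ 154.30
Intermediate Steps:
s(k, Y) = 5 + Y² (s(k, Y) = Y² + 5 = 5 + Y²)
O(M) = 28 + 2*M (O(M) = 2*(M + (5 + 3²)) = 2*(M + (5 + 9)) = 2*(M + 14) = 2*(14 + M) = 28 + 2*M)
√(O(-212) + 24203) = √((28 + 2*(-212)) + 24203) = √((28 - 424) + 24203) = √(-396 + 24203) = √23807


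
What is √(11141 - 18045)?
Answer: 2*I*√1726 ≈ 83.09*I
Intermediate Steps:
√(11141 - 18045) = √(-6904) = 2*I*√1726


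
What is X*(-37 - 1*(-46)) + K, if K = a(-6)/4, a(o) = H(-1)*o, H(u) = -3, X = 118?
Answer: 2133/2 ≈ 1066.5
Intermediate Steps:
a(o) = -3*o
K = 9/2 (K = (-3*(-6))/4 = (¼)*18 = 9/2 ≈ 4.5000)
X*(-37 - 1*(-46)) + K = 118*(-37 - 1*(-46)) + 9/2 = 118*(-37 + 46) + 9/2 = 118*9 + 9/2 = 1062 + 9/2 = 2133/2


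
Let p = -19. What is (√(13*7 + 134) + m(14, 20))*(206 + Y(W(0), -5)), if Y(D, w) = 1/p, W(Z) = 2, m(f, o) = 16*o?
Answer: 1310855/19 ≈ 68992.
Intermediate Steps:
Y(D, w) = -1/19 (Y(D, w) = 1/(-19) = -1/19)
(√(13*7 + 134) + m(14, 20))*(206 + Y(W(0), -5)) = (√(13*7 + 134) + 16*20)*(206 - 1/19) = (√(91 + 134) + 320)*(3913/19) = (√225 + 320)*(3913/19) = (15 + 320)*(3913/19) = 335*(3913/19) = 1310855/19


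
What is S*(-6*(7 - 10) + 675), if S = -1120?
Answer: -776160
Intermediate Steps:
S*(-6*(7 - 10) + 675) = -1120*(-6*(7 - 10) + 675) = -1120*(-6*(-3) + 675) = -1120*(18 + 675) = -1120*693 = -776160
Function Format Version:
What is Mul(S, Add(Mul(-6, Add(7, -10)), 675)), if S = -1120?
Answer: -776160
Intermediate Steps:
Mul(S, Add(Mul(-6, Add(7, -10)), 675)) = Mul(-1120, Add(Mul(-6, Add(7, -10)), 675)) = Mul(-1120, Add(Mul(-6, -3), 675)) = Mul(-1120, Add(18, 675)) = Mul(-1120, 693) = -776160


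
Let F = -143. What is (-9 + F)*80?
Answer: -12160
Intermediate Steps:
(-9 + F)*80 = (-9 - 143)*80 = -152*80 = -12160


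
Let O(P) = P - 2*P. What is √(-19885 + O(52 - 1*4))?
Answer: I*√19933 ≈ 141.18*I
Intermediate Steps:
O(P) = -P
√(-19885 + O(52 - 1*4)) = √(-19885 - (52 - 1*4)) = √(-19885 - (52 - 4)) = √(-19885 - 1*48) = √(-19885 - 48) = √(-19933) = I*√19933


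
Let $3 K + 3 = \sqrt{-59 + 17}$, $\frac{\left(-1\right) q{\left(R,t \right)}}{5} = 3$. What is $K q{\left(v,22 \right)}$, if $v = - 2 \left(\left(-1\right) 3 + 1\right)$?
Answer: $15 - 5 i \sqrt{42} \approx 15.0 - 32.404 i$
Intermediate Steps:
$v = 4$ ($v = - 2 \left(-3 + 1\right) = \left(-2\right) \left(-2\right) = 4$)
$q{\left(R,t \right)} = -15$ ($q{\left(R,t \right)} = \left(-5\right) 3 = -15$)
$K = -1 + \frac{i \sqrt{42}}{3}$ ($K = -1 + \frac{\sqrt{-59 + 17}}{3} = -1 + \frac{\sqrt{-42}}{3} = -1 + \frac{i \sqrt{42}}{3} \approx -1.0 + 2.1602 i$)
$K q{\left(v,22 \right)} = \left(-1 + \frac{i \sqrt{42}}{3}\right) \left(-15\right) = 15 - 5 i \sqrt{42}$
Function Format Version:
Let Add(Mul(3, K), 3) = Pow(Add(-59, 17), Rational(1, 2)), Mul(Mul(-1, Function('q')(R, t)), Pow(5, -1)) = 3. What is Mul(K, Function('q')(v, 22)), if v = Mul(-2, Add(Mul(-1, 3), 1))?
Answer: Add(15, Mul(-5, I, Pow(42, Rational(1, 2)))) ≈ Add(15.000, Mul(-32.404, I))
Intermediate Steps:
v = 4 (v = Mul(-2, Add(-3, 1)) = Mul(-2, -2) = 4)
Function('q')(R, t) = -15 (Function('q')(R, t) = Mul(-5, 3) = -15)
K = Add(-1, Mul(Rational(1, 3), I, Pow(42, Rational(1, 2)))) (K = Add(-1, Mul(Rational(1, 3), Pow(Add(-59, 17), Rational(1, 2)))) = Add(-1, Mul(Rational(1, 3), Pow(-42, Rational(1, 2)))) = Add(-1, Mul(Rational(1, 3), Mul(I, Pow(42, Rational(1, 2))))) = Add(-1, Mul(Rational(1, 3), I, Pow(42, Rational(1, 2)))) ≈ Add(-1.0000, Mul(2.1602, I)))
Mul(K, Function('q')(v, 22)) = Mul(Add(-1, Mul(Rational(1, 3), I, Pow(42, Rational(1, 2)))), -15) = Add(15, Mul(-5, I, Pow(42, Rational(1, 2))))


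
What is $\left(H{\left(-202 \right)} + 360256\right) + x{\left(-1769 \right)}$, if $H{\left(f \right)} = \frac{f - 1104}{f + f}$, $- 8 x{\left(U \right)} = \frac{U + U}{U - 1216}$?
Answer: $\frac{434450840381}{1205940} \approx 3.6026 \cdot 10^{5}$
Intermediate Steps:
$x{\left(U \right)} = - \frac{U}{4 \left(-1216 + U\right)}$ ($x{\left(U \right)} = - \frac{\left(U + U\right) \frac{1}{U - 1216}}{8} = - \frac{2 U \frac{1}{-1216 + U}}{8} = - \frac{U}{4 \left(-1216 + U\right)}$)
$H{\left(f \right)} = \frac{-1104 + f}{2 f}$
$\left(H{\left(-202 \right)} + 360256\right) + x{\left(-1769 \right)} = \left(\frac{-1104 - 202}{2 \left(-202\right)} + 360256\right) - - \frac{1769}{-4864 + 4 \left(-1769\right)} = \left(\frac{1}{2} \left(- \frac{1}{202}\right) \left(-1306\right) + 360256\right) - - \frac{1769}{-4864 - 7076} = \left(\frac{653}{202} + 360256\right) - - \frac{1769}{-11940} = \frac{72772365}{202} - \left(-1769\right) \left(- \frac{1}{11940}\right) = \frac{72772365}{202} - \frac{1769}{11940} = \frac{434450840381}{1205940}$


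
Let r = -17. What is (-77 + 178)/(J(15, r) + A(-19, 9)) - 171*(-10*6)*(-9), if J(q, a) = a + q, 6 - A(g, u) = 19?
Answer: -1385201/15 ≈ -92347.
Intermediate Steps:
A(g, u) = -13 (A(g, u) = 6 - 1*19 = 6 - 19 = -13)
(-77 + 178)/(J(15, r) + A(-19, 9)) - 171*(-10*6)*(-9) = (-77 + 178)/((-17 + 15) - 13) - 171*(-10*6)*(-9) = 101/(-2 - 13) - (-10260)*(-9) = 101/(-15) - 171*540 = 101*(-1/15) - 92340 = -101/15 - 92340 = -1385201/15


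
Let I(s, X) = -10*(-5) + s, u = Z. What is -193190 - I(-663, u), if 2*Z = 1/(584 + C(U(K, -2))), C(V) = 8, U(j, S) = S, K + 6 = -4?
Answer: -192577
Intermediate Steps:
K = -10 (K = -6 - 4 = -10)
Z = 1/1184 (Z = 1/(2*(584 + 8)) = (1/2)/592 = (1/2)*(1/592) = 1/1184 ≈ 0.00084459)
u = 1/1184 ≈ 0.00084459
I(s, X) = 50 + s
-193190 - I(-663, u) = -193190 - (50 - 663) = -193190 - 1*(-613) = -193190 + 613 = -192577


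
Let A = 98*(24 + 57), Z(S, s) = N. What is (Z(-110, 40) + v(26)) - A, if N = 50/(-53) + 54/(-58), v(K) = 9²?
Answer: -12079090/1537 ≈ -7858.9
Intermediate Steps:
v(K) = 81
N = -2881/1537 (N = 50*(-1/53) + 54*(-1/58) = -50/53 - 27/29 = -2881/1537 ≈ -1.8744)
Z(S, s) = -2881/1537
A = 7938 (A = 98*81 = 7938)
(Z(-110, 40) + v(26)) - A = (-2881/1537 + 81) - 1*7938 = 121616/1537 - 7938 = -12079090/1537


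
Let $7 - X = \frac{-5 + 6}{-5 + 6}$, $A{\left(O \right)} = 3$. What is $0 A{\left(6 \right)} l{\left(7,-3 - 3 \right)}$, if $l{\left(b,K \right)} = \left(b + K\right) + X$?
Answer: $0$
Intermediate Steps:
$X = 6$ ($X = 7 - \frac{-5 + 6}{-5 + 6} = 7 - 1 \cdot 1^{-1} = 7 - 1 \cdot 1 = 7 - 1 = 6$)
$l{\left(b,K \right)} = 6 + K + b$ ($l{\left(b,K \right)} = \left(b + K\right) + 6 = \left(K + b\right) + 6 = 6 + K + b$)
$0 A{\left(6 \right)} l{\left(7,-3 - 3 \right)} = 0 \cdot 3 \left(6 - 6 + 7\right) = 0 \left(6 - 6 + 7\right) = 0 \cdot 7 = 0$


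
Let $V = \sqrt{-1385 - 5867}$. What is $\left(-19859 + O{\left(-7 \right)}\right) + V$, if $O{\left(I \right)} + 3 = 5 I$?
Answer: $-19897 + 14 i \sqrt{37} \approx -19897.0 + 85.159 i$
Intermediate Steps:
$V = 14 i \sqrt{37}$ ($V = \sqrt{-7252} = 14 i \sqrt{37} \approx 85.159 i$)
$O{\left(I \right)} = -3 + 5 I$
$\left(-19859 + O{\left(-7 \right)}\right) + V = \left(-19859 + \left(-3 + 5 \left(-7\right)\right)\right) + 14 i \sqrt{37} = \left(-19859 - 38\right) + 14 i \sqrt{37} = -19897 + 14 i \sqrt{37}$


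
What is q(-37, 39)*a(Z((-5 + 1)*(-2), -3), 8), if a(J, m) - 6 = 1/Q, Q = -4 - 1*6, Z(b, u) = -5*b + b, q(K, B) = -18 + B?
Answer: 1239/10 ≈ 123.90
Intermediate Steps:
Z(b, u) = -4*b
Q = -10 (Q = -4 - 6 = -10)
a(J, m) = 59/10 (a(J, m) = 6 + 1/(-10) = 6 - ⅒ = 59/10)
q(-37, 39)*a(Z((-5 + 1)*(-2), -3), 8) = (-18 + 39)*(59/10) = 21*(59/10) = 1239/10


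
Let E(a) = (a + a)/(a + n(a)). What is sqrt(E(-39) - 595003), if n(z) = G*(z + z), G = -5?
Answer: I*sqrt(5355029)/3 ≈ 771.36*I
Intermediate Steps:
n(z) = -10*z (n(z) = -5*(z + z) = -10*z)
E(a) = -2/9 (E(a) = (a + a)/(a - 10*a) = (2*a)/((-9*a)) = (2*a)*(-1/(9*a)) = -2/9)
sqrt(E(-39) - 595003) = sqrt(-2/9 - 595003) = sqrt(-5355029/9) = I*sqrt(5355029)/3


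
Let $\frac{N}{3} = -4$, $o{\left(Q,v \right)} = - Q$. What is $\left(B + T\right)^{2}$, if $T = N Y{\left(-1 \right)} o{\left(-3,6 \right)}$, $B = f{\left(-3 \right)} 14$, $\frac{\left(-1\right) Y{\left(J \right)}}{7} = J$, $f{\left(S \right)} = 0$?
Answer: $63504$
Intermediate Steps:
$Y{\left(J \right)} = - 7 J$
$N = -12$ ($N = 3 \left(-4\right) = -12$)
$B = 0$ ($B = 0 \cdot 14 = 0$)
$T = -252$ ($T = - 12 \left(\left(-7\right) \left(-1\right)\right) \left(\left(-1\right) \left(-3\right)\right) = \left(-12\right) 7 \cdot 3 = \left(-84\right) 3 = -252$)
$\left(B + T\right)^{2} = \left(0 - 252\right)^{2} = \left(-252\right)^{2} = 63504$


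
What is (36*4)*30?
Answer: 4320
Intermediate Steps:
(36*4)*30 = 144*30 = 4320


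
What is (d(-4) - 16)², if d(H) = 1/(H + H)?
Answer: 16641/64 ≈ 260.02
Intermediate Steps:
d(H) = 1/(2*H)
(d(-4) - 16)² = ((½)/(-4) - 16)² = ((½)*(-¼) - 16)² = (-⅛ - 16)² = (-129/8)² = 16641/64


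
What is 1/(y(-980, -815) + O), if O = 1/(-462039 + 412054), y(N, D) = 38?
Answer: 49985/1899429 ≈ 0.026316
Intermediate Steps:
O = -1/49985 (O = 1/(-49985) = -1/49985 ≈ -2.0006e-5)
1/(y(-980, -815) + O) = 1/(38 - 1/49985) = 1/(1899429/49985) = 49985/1899429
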